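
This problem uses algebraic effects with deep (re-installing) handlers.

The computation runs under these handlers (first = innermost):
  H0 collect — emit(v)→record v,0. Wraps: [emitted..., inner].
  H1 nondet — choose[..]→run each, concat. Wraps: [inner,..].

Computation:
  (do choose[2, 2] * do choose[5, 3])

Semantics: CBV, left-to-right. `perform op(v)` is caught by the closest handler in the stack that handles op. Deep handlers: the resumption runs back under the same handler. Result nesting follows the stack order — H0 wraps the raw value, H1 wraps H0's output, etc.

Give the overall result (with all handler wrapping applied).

Working:
choose[2, 2] @ H1
  branch[0] choose=2:
    choose[5, 3] @ H1
      branch[0] choose=5:
        H0 returns [10]
        H1 returns [[10]]
      branch[1] choose=3:
        H0 returns [6]
        H1 returns [[6]]
  branch[1] choose=2:
    choose[5, 3] @ H1
      branch[0] choose=5:
        H0 returns [10]
        H1 returns [[10]]
      branch[1] choose=3:
        H0 returns [6]
        H1 returns [[6]]
= [[10], [6], [10], [6]]

Answer: [[10], [6], [10], [6]]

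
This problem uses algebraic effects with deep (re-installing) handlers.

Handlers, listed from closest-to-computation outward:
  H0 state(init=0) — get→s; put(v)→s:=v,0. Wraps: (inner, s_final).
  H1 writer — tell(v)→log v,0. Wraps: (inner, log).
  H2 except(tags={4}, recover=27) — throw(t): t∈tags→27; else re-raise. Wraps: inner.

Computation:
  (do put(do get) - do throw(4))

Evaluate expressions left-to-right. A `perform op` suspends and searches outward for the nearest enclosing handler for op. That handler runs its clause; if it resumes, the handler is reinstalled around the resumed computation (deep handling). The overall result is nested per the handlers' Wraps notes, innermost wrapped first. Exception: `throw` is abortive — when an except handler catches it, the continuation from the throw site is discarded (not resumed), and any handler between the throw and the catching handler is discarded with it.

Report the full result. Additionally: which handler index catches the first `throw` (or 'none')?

Answer: 27 ; first throw caught by: H2

Step-by-step:
get @ H0 ⇒ 0
put(0) @ H0 ⇒ s:=0
throw(4) @ H2 caught ⇒ 27
= 27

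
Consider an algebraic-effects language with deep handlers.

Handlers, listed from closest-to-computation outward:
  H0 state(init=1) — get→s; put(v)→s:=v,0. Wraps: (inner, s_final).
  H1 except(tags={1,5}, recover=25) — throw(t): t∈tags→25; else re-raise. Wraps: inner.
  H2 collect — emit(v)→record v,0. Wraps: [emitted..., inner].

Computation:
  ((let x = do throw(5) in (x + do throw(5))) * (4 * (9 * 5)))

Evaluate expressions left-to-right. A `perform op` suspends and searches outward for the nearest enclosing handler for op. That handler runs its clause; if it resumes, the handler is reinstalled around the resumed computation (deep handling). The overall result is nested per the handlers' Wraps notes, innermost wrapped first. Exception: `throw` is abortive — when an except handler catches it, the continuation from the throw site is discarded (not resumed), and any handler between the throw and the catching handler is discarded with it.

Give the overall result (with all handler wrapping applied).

Working:
throw(5) @ H1 caught ⇒ 25
H2 returns [25]
= [25]

Answer: [25]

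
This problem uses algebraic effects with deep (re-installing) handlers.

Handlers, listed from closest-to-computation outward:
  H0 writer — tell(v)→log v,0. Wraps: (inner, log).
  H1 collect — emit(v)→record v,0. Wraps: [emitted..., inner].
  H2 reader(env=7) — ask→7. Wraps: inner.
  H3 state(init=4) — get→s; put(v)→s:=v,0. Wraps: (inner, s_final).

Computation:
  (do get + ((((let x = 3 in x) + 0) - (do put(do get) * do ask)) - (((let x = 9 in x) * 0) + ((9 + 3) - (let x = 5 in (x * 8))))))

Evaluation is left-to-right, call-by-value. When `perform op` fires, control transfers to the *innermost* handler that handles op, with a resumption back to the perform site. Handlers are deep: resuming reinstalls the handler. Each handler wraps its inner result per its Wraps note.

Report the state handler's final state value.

Answer: 4

Working:
get @ H3 ⇒ 4
get @ H3 ⇒ 4
put(4) @ H3 ⇒ s:=4
ask @ H2 ⇒ 7
H0 returns (35, ())
H1 returns [(35, ())]
H2 returns [(35, ())]
H3 returns ([(35, ())], 4)
= ([(35, ())], 4)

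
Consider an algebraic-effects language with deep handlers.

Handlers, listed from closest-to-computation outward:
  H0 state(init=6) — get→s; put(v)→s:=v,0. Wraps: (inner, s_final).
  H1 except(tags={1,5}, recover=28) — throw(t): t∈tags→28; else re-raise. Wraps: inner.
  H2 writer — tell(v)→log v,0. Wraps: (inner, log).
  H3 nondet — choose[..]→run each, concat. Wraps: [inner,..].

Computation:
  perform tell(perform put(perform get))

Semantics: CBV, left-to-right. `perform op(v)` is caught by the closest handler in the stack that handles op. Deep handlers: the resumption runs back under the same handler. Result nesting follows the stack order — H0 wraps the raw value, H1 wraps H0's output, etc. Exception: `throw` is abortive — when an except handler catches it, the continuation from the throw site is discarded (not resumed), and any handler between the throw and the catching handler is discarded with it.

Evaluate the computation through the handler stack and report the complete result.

Evaluation trace:
get @ H0 ⇒ 6
put(6) @ H0 ⇒ s:=6
tell(0) @ H2 ⇒ log+=0
H0 returns (0, 6)
H1 returns (0, 6)
H2 returns ((0, 6), (0))
H3 returns [((0, 6), (0))]
= [((0, 6), (0))]

Answer: [((0, 6), (0))]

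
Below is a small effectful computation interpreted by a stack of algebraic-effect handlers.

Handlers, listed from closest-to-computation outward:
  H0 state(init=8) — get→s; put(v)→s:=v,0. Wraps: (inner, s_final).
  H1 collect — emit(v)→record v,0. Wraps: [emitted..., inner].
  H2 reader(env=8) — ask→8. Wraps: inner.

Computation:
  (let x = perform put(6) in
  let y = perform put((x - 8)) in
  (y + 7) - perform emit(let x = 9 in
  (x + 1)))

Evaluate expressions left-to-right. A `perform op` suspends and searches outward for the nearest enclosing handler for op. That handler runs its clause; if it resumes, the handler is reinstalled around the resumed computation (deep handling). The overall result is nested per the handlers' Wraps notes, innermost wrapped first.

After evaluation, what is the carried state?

Evaluation trace:
put(6) @ H0 ⇒ s:=6
put(-8) @ H0 ⇒ s:=-8
emit(10) @ H1 ⇒ out+=10
H0 returns (7, -8)
H1 returns [10, (7, -8)]
H2 returns [10, (7, -8)]
= [10, (7, -8)]

Answer: -8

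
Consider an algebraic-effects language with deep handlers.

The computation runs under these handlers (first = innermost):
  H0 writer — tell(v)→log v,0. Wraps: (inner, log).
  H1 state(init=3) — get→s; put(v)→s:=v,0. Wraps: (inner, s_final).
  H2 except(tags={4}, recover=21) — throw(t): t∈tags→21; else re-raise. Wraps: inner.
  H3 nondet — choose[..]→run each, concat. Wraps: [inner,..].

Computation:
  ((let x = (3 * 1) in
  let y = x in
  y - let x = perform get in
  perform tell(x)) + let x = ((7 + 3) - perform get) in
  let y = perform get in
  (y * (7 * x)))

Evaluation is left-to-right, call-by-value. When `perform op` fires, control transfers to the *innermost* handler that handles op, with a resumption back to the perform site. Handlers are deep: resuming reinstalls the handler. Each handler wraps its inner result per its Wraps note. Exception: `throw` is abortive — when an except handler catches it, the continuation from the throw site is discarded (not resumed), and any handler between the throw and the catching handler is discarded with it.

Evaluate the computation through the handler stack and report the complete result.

Answer: [((150, (3)), 3)]

Working:
get @ H1 ⇒ 3
tell(3) @ H0 ⇒ log+=3
get @ H1 ⇒ 3
get @ H1 ⇒ 3
H0 returns (150, (3))
H1 returns ((150, (3)), 3)
H2 returns ((150, (3)), 3)
H3 returns [((150, (3)), 3)]
= [((150, (3)), 3)]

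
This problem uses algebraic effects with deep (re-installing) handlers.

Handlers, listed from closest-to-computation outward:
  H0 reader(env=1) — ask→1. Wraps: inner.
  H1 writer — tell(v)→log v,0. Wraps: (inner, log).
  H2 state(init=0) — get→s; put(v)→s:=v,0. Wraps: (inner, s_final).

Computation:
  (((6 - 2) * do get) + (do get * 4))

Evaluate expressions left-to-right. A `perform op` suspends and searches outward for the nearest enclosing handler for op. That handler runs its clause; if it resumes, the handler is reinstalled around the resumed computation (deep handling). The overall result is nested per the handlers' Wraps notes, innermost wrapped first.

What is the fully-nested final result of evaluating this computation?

Answer: ((0, ()), 0)

Working:
get @ H2 ⇒ 0
get @ H2 ⇒ 0
H0 returns 0
H1 returns (0, ())
H2 returns ((0, ()), 0)
= ((0, ()), 0)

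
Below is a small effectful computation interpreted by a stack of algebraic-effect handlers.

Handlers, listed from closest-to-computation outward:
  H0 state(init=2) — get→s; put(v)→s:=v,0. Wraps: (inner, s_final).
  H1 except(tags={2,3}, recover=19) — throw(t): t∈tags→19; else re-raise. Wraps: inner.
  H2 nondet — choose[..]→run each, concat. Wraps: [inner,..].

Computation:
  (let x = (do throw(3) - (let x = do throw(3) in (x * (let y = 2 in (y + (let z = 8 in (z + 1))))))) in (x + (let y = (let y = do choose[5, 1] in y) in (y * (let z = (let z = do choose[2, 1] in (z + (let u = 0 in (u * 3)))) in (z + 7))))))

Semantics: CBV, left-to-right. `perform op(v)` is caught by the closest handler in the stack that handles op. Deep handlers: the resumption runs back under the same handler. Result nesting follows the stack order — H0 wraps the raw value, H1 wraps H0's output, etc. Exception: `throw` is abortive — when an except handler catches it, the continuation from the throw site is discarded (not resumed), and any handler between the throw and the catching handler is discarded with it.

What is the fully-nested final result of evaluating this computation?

Step-by-step:
throw(3) @ H1 caught ⇒ 19
H2 returns [19]
= [19]

Answer: [19]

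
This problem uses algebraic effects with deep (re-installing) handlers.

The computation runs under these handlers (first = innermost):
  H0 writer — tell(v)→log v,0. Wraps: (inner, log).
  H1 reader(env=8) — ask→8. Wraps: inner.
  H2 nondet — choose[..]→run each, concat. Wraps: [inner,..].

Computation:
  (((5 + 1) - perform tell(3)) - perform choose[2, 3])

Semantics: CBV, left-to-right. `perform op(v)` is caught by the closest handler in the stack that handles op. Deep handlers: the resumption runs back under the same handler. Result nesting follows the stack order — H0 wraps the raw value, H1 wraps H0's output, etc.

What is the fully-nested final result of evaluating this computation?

Answer: [(4, (3)), (3, (3))]

Evaluation trace:
tell(3) @ H0 ⇒ log+=3
choose[2, 3] @ H2
  branch[0] choose=2:
    H0 returns (4, (3))
    H1 returns (4, (3))
    H2 returns [(4, (3))]
  branch[1] choose=3:
    H0 returns (3, (3))
    H1 returns (3, (3))
    H2 returns [(3, (3))]
= [(4, (3)), (3, (3))]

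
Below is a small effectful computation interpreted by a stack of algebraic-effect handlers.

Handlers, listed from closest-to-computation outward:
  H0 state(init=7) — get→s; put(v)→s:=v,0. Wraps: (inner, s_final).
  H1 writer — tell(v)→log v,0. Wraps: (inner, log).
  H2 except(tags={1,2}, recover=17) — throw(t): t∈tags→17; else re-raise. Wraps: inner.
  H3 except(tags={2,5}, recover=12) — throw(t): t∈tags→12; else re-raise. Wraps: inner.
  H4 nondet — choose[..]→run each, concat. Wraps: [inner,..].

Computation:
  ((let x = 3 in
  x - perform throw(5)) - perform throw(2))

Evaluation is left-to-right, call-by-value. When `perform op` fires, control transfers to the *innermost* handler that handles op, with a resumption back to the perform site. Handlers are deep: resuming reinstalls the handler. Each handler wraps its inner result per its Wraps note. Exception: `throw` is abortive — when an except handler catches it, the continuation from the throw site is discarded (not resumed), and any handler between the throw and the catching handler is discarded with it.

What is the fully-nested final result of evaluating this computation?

Answer: [12]

Step-by-step:
throw(5) @ H2 re-raised
throw(5) @ H3 caught ⇒ 12
H4 returns [12]
= [12]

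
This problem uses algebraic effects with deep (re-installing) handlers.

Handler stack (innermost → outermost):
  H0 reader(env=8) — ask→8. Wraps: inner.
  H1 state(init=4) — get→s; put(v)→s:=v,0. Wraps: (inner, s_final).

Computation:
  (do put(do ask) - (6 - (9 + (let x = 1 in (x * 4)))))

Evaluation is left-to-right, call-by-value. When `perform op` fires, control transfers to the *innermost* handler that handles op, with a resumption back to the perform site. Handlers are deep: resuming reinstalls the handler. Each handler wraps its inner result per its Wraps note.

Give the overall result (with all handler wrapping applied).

Evaluation trace:
ask @ H0 ⇒ 8
put(8) @ H1 ⇒ s:=8
H0 returns 7
H1 returns (7, 8)
= (7, 8)

Answer: (7, 8)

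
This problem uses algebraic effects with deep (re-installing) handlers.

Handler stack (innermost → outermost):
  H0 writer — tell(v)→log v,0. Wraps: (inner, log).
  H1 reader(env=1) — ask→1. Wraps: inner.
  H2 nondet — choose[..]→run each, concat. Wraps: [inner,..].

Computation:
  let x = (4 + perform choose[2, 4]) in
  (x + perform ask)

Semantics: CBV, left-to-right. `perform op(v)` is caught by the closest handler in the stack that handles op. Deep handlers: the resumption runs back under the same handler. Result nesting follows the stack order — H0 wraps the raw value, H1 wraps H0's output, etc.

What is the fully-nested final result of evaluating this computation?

Step-by-step:
choose[2, 4] @ H2
  branch[0] choose=2:
    ask @ H1 ⇒ 1
    H0 returns (7, ())
    H1 returns (7, ())
    H2 returns [(7, ())]
  branch[1] choose=4:
    ask @ H1 ⇒ 1
    H0 returns (9, ())
    H1 returns (9, ())
    H2 returns [(9, ())]
= [(7, ()), (9, ())]

Answer: [(7, ()), (9, ())]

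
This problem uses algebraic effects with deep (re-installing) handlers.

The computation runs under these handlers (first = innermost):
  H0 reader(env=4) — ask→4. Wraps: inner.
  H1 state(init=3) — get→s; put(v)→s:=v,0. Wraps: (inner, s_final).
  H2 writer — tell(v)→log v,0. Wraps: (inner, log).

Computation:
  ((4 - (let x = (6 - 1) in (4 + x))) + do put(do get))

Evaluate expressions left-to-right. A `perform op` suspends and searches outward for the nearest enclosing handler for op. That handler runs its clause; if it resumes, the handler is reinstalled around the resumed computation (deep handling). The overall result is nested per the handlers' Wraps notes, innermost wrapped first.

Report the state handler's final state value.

Step-by-step:
get @ H1 ⇒ 3
put(3) @ H1 ⇒ s:=3
H0 returns -5
H1 returns (-5, 3)
H2 returns ((-5, 3), ())
= ((-5, 3), ())

Answer: 3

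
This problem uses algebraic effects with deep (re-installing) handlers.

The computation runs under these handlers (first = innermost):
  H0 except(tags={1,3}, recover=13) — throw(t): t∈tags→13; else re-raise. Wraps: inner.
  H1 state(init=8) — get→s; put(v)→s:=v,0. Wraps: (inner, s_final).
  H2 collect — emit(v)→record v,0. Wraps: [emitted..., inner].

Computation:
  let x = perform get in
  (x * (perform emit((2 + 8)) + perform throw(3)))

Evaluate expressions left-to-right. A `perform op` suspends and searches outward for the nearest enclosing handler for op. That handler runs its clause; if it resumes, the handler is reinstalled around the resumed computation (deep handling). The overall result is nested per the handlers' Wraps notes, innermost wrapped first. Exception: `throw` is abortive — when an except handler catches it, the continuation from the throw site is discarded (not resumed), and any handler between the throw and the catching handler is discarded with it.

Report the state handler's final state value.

Step-by-step:
get @ H1 ⇒ 8
emit(10) @ H2 ⇒ out+=10
throw(3) @ H0 caught ⇒ 13
H1 returns (13, 8)
H2 returns [10, (13, 8)]
= [10, (13, 8)]

Answer: 8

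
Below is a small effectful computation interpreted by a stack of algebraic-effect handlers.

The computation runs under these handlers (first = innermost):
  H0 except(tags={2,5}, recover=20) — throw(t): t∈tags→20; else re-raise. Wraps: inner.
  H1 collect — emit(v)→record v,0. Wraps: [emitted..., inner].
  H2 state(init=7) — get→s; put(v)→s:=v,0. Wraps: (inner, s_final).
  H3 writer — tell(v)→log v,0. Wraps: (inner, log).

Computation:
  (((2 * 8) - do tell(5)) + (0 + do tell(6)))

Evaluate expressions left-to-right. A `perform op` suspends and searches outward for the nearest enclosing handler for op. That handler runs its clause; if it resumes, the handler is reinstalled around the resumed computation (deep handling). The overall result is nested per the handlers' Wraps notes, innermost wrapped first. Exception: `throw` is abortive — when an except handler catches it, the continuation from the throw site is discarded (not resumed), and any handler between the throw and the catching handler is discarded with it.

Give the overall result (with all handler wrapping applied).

Answer: (([16], 7), (5, 6))

Evaluation trace:
tell(5) @ H3 ⇒ log+=5
tell(6) @ H3 ⇒ log+=6
H0 returns 16
H1 returns [16]
H2 returns ([16], 7)
H3 returns (([16], 7), (5, 6))
= (([16], 7), (5, 6))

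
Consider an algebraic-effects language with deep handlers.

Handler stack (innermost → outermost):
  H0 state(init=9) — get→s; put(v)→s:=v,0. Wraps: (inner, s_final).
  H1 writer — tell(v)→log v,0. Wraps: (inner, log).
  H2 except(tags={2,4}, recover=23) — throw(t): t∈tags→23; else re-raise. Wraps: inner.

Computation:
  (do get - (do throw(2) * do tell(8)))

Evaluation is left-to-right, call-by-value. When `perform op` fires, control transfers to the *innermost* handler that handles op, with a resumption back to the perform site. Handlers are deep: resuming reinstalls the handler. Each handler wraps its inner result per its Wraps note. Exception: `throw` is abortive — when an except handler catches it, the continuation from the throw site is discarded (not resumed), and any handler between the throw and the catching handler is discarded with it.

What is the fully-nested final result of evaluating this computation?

Answer: 23

Step-by-step:
get @ H0 ⇒ 9
throw(2) @ H2 caught ⇒ 23
= 23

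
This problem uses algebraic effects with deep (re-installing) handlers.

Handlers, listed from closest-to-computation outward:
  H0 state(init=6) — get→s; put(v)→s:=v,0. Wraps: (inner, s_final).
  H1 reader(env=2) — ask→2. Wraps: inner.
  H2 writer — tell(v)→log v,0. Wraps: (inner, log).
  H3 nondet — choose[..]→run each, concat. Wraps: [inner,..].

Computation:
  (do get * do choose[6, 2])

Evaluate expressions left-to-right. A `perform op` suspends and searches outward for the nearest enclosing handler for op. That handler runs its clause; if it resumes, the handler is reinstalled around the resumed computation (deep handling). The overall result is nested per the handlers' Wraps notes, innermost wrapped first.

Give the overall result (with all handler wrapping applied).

Working:
get @ H0 ⇒ 6
choose[6, 2] @ H3
  branch[0] choose=6:
    H0 returns (36, 6)
    H1 returns (36, 6)
    H2 returns ((36, 6), ())
    H3 returns [((36, 6), ())]
  branch[1] choose=2:
    H0 returns (12, 6)
    H1 returns (12, 6)
    H2 returns ((12, 6), ())
    H3 returns [((12, 6), ())]
= [((36, 6), ()), ((12, 6), ())]

Answer: [((36, 6), ()), ((12, 6), ())]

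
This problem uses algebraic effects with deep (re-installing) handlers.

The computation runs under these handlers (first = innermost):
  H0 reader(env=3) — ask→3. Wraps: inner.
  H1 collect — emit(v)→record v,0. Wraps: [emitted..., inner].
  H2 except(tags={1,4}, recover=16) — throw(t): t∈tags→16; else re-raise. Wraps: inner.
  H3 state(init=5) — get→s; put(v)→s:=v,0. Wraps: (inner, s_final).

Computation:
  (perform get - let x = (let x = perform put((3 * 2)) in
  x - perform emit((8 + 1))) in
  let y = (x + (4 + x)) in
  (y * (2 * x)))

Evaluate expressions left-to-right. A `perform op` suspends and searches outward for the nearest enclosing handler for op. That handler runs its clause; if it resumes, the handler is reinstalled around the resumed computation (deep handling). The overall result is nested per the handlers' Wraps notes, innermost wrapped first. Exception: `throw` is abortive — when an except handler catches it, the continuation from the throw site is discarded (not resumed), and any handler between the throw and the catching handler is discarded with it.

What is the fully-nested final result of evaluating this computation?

Evaluation trace:
get @ H3 ⇒ 5
put(6) @ H3 ⇒ s:=6
emit(9) @ H1 ⇒ out+=9
H0 returns 5
H1 returns [9, 5]
H2 returns [9, 5]
H3 returns ([9, 5], 6)
= ([9, 5], 6)

Answer: ([9, 5], 6)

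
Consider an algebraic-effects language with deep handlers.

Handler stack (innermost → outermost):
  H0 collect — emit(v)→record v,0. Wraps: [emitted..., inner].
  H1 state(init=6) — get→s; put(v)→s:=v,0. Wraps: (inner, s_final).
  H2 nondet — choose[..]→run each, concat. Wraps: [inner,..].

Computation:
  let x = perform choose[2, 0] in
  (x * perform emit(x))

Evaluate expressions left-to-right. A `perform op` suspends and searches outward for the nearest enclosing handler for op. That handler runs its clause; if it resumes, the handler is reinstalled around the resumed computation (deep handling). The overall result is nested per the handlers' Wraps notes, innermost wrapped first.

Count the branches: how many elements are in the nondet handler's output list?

Answer: 2

Step-by-step:
choose[2, 0] @ H2
  branch[0] choose=2:
    emit(2) @ H0 ⇒ out+=2
    H0 returns [2, 0]
    H1 returns ([2, 0], 6)
    H2 returns [([2, 0], 6)]
  branch[1] choose=0:
    emit(0) @ H0 ⇒ out+=0
    H0 returns [0, 0]
    H1 returns ([0, 0], 6)
    H2 returns [([0, 0], 6)]
= [([2, 0], 6), ([0, 0], 6)]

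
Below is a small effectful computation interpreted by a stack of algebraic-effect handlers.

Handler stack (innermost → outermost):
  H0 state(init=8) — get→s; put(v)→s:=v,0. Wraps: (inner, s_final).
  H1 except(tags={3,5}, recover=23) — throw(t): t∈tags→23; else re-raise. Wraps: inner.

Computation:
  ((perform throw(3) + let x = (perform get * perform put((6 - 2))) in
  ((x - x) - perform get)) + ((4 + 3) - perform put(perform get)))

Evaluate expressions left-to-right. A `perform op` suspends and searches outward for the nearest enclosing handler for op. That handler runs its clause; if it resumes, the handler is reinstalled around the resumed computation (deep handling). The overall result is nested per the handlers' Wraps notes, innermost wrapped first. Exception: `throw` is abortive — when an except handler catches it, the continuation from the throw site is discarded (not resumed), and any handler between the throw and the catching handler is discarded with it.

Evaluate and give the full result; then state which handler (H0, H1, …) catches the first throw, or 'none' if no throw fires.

Answer: 23 ; first throw caught by: H1

Step-by-step:
throw(3) @ H1 caught ⇒ 23
= 23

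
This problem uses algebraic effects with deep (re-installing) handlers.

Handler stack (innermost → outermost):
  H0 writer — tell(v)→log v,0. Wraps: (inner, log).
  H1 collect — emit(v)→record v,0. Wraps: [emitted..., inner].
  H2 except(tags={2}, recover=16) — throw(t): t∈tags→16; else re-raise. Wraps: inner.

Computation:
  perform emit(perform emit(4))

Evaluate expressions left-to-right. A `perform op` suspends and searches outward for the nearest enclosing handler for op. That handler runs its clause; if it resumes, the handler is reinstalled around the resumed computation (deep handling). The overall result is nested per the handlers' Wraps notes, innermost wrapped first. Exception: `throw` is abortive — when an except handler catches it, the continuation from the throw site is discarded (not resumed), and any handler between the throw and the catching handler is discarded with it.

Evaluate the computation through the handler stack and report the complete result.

Answer: [4, 0, (0, ())]

Working:
emit(4) @ H1 ⇒ out+=4
emit(0) @ H1 ⇒ out+=0
H0 returns (0, ())
H1 returns [4, 0, (0, ())]
H2 returns [4, 0, (0, ())]
= [4, 0, (0, ())]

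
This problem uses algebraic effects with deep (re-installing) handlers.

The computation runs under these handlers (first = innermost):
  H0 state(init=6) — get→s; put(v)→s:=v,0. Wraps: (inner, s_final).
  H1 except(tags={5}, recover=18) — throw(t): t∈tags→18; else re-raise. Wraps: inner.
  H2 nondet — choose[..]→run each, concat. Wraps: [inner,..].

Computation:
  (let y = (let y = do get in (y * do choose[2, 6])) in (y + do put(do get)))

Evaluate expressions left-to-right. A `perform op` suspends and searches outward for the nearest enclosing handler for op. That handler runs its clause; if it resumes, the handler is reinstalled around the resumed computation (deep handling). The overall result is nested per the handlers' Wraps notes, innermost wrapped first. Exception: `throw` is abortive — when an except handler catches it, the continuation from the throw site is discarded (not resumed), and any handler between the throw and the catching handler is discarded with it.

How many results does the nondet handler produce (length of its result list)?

Answer: 2

Step-by-step:
get @ H0 ⇒ 6
choose[2, 6] @ H2
  branch[0] choose=2:
    get @ H0 ⇒ 6
    put(6) @ H0 ⇒ s:=6
    H0 returns (12, 6)
    H1 returns (12, 6)
    H2 returns [(12, 6)]
  branch[1] choose=6:
    get @ H0 ⇒ 6
    put(6) @ H0 ⇒ s:=6
    H0 returns (36, 6)
    H1 returns (36, 6)
    H2 returns [(36, 6)]
= [(12, 6), (36, 6)]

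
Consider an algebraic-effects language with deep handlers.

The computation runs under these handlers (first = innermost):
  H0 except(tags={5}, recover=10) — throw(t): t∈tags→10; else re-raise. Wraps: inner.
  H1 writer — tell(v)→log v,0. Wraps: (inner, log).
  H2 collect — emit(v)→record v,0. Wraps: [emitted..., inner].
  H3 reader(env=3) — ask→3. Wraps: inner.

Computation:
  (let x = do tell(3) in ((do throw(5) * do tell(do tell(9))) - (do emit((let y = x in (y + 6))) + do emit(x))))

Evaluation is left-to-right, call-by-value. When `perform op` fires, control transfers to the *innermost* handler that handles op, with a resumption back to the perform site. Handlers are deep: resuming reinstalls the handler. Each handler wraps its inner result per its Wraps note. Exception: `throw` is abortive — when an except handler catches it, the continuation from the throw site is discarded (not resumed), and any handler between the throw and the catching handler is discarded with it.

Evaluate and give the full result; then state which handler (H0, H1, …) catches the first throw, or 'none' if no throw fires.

Step-by-step:
tell(3) @ H1 ⇒ log+=3
throw(5) @ H0 caught ⇒ 10
H1 returns (10, (3))
H2 returns [(10, (3))]
H3 returns [(10, (3))]
= [(10, (3))]

Answer: [(10, (3))] ; first throw caught by: H0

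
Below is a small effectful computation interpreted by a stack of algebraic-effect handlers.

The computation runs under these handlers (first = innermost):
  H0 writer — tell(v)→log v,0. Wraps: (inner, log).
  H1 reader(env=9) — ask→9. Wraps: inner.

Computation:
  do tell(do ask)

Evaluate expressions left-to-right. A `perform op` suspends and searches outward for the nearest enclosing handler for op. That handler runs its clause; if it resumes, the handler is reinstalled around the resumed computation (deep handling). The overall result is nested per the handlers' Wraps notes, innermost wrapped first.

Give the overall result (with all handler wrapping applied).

Answer: (0, (9))

Working:
ask @ H1 ⇒ 9
tell(9) @ H0 ⇒ log+=9
H0 returns (0, (9))
H1 returns (0, (9))
= (0, (9))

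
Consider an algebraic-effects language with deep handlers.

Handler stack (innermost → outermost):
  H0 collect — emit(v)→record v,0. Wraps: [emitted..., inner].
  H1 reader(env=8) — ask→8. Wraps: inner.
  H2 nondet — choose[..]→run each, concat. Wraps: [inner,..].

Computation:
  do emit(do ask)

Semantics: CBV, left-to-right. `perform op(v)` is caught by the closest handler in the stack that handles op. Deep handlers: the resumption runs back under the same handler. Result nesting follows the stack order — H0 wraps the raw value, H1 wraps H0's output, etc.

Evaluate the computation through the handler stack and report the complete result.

Answer: [[8, 0]]

Working:
ask @ H1 ⇒ 8
emit(8) @ H0 ⇒ out+=8
H0 returns [8, 0]
H1 returns [8, 0]
H2 returns [[8, 0]]
= [[8, 0]]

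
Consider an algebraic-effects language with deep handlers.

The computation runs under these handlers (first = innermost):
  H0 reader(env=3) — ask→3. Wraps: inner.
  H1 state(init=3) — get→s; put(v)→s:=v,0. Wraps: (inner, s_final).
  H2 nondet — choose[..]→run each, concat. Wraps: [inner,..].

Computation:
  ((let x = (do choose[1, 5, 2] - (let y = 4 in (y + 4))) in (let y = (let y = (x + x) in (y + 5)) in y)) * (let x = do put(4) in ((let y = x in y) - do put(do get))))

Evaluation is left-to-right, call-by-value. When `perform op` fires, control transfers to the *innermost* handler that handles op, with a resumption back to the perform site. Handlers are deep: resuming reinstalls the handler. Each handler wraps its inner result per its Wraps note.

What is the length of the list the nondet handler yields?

Answer: 3

Working:
choose[1, 5, 2] @ H2
  branch[0] choose=1:
    put(4) @ H1 ⇒ s:=4
    get @ H1 ⇒ 4
    put(4) @ H1 ⇒ s:=4
    H0 returns 0
    H1 returns (0, 4)
    H2 returns [(0, 4)]
  branch[1] choose=5:
    put(4) @ H1 ⇒ s:=4
    get @ H1 ⇒ 4
    put(4) @ H1 ⇒ s:=4
    H0 returns 0
    H1 returns (0, 4)
    H2 returns [(0, 4)]
  branch[2] choose=2:
    put(4) @ H1 ⇒ s:=4
    get @ H1 ⇒ 4
    put(4) @ H1 ⇒ s:=4
    H0 returns 0
    H1 returns (0, 4)
    H2 returns [(0, 4)]
= [(0, 4), (0, 4), (0, 4)]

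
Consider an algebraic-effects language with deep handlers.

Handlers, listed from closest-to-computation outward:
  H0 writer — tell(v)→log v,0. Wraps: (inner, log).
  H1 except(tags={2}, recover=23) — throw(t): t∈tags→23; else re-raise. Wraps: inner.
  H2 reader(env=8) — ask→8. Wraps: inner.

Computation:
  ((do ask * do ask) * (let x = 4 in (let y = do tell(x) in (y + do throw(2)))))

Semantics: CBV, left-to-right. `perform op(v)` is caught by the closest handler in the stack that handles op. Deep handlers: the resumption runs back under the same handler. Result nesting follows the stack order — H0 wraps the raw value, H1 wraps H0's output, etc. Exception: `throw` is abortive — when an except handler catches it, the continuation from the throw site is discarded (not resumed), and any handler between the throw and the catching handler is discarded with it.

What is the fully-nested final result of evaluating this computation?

Answer: 23

Evaluation trace:
ask @ H2 ⇒ 8
ask @ H2 ⇒ 8
tell(4) @ H0 ⇒ log+=4
throw(2) @ H1 caught ⇒ 23
H2 returns 23
= 23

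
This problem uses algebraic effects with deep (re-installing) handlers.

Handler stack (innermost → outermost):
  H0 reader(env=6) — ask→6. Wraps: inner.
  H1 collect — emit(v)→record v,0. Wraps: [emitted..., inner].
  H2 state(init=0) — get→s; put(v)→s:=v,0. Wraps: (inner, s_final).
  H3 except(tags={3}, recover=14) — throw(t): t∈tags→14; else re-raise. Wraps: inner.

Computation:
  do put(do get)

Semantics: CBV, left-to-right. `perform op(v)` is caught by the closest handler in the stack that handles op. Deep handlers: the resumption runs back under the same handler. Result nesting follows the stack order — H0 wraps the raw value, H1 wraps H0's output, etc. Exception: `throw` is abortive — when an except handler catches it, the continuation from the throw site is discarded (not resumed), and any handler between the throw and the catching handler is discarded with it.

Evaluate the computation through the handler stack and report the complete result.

Step-by-step:
get @ H2 ⇒ 0
put(0) @ H2 ⇒ s:=0
H0 returns 0
H1 returns [0]
H2 returns ([0], 0)
H3 returns ([0], 0)
= ([0], 0)

Answer: ([0], 0)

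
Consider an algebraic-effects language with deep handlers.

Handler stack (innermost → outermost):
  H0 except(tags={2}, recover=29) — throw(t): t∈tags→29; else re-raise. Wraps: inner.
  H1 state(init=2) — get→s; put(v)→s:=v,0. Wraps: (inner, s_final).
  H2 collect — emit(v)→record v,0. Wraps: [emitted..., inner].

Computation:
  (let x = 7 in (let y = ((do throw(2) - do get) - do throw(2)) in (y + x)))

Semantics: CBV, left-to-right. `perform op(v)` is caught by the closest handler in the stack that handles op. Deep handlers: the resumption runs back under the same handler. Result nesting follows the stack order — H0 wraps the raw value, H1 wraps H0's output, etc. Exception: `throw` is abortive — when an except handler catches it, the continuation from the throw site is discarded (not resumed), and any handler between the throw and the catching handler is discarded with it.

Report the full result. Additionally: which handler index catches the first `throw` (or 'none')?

Evaluation trace:
throw(2) @ H0 caught ⇒ 29
H1 returns (29, 2)
H2 returns [(29, 2)]
= [(29, 2)]

Answer: [(29, 2)] ; first throw caught by: H0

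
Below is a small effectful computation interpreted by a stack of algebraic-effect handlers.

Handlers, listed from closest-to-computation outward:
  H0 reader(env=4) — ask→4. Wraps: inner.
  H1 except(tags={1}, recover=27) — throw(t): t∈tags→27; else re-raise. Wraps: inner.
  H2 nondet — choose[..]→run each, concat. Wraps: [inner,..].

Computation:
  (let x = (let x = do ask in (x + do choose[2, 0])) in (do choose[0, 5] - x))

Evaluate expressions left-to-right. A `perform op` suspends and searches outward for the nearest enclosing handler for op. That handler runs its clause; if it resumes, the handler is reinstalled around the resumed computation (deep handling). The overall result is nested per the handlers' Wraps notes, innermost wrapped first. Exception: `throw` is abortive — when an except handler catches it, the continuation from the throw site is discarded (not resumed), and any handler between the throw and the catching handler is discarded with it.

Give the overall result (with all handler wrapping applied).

Answer: [-6, -1, -4, 1]

Working:
ask @ H0 ⇒ 4
choose[2, 0] @ H2
  branch[0] choose=2:
    choose[0, 5] @ H2
      branch[0] choose=0:
        H0 returns -6
        H1 returns -6
        H2 returns [-6]
      branch[1] choose=5:
        H0 returns -1
        H1 returns -1
        H2 returns [-1]
  branch[1] choose=0:
    choose[0, 5] @ H2
      branch[0] choose=0:
        H0 returns -4
        H1 returns -4
        H2 returns [-4]
      branch[1] choose=5:
        H0 returns 1
        H1 returns 1
        H2 returns [1]
= [-6, -1, -4, 1]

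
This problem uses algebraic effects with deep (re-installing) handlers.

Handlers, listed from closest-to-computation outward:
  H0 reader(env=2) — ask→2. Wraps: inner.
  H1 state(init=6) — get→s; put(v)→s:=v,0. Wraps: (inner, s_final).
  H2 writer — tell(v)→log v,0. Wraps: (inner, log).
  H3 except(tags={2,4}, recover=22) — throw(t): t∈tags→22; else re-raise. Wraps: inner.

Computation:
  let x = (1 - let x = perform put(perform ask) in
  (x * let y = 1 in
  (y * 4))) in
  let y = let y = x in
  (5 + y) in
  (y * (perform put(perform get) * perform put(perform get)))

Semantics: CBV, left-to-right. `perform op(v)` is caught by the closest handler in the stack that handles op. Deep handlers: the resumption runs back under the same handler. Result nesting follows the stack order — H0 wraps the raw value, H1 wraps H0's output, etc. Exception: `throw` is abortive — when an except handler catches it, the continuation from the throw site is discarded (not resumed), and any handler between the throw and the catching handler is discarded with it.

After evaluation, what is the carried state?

Evaluation trace:
ask @ H0 ⇒ 2
put(2) @ H1 ⇒ s:=2
get @ H1 ⇒ 2
put(2) @ H1 ⇒ s:=2
get @ H1 ⇒ 2
put(2) @ H1 ⇒ s:=2
H0 returns 0
H1 returns (0, 2)
H2 returns ((0, 2), ())
H3 returns ((0, 2), ())
= ((0, 2), ())

Answer: 2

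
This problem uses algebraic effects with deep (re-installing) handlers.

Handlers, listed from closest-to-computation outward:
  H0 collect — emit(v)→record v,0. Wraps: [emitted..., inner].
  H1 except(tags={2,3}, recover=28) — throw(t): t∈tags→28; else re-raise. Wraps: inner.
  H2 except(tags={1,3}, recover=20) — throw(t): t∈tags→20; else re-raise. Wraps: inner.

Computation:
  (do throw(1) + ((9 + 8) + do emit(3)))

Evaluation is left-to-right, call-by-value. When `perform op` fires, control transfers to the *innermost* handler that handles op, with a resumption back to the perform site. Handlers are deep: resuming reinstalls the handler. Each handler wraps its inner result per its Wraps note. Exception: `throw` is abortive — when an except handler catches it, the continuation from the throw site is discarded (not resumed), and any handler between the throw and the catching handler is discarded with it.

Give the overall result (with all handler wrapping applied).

Answer: 20

Evaluation trace:
throw(1) @ H1 re-raised
throw(1) @ H2 caught ⇒ 20
= 20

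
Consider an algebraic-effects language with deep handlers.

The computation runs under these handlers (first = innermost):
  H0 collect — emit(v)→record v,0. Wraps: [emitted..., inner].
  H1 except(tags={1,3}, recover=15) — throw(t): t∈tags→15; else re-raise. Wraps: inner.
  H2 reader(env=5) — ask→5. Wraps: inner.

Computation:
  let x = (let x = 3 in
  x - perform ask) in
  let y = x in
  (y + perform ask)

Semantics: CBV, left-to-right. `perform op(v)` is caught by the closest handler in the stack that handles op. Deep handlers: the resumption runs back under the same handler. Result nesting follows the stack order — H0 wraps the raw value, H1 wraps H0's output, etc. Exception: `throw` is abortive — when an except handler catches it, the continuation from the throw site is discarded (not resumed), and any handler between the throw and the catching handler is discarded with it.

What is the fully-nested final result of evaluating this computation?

Step-by-step:
ask @ H2 ⇒ 5
ask @ H2 ⇒ 5
H0 returns [3]
H1 returns [3]
H2 returns [3]
= [3]

Answer: [3]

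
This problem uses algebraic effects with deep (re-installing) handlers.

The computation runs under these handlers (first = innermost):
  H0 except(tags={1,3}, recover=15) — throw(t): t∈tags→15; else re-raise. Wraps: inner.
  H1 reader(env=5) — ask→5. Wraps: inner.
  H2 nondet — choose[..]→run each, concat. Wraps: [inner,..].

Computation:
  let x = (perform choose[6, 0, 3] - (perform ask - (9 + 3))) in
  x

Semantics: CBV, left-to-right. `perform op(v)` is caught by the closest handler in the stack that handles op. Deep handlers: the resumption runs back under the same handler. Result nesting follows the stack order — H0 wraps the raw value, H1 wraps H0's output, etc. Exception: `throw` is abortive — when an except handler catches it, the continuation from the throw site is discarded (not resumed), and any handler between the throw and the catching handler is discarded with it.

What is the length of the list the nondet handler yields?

Answer: 3

Evaluation trace:
choose[6, 0, 3] @ H2
  branch[0] choose=6:
    ask @ H1 ⇒ 5
    H0 returns 13
    H1 returns 13
    H2 returns [13]
  branch[1] choose=0:
    ask @ H1 ⇒ 5
    H0 returns 7
    H1 returns 7
    H2 returns [7]
  branch[2] choose=3:
    ask @ H1 ⇒ 5
    H0 returns 10
    H1 returns 10
    H2 returns [10]
= [13, 7, 10]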